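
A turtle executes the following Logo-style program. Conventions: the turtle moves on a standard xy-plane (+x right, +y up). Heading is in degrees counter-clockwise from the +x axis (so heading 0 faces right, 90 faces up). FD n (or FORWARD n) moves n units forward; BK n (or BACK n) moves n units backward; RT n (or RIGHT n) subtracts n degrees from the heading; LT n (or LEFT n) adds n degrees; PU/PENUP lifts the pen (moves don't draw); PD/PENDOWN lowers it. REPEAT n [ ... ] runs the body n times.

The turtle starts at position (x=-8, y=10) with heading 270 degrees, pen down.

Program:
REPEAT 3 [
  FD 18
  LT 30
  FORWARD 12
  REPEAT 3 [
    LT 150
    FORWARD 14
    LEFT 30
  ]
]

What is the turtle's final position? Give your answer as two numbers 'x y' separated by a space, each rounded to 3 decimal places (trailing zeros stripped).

Executing turtle program step by step:
Start: pos=(-8,10), heading=270, pen down
REPEAT 3 [
  -- iteration 1/3 --
  FD 18: (-8,10) -> (-8,-8) [heading=270, draw]
  LT 30: heading 270 -> 300
  FD 12: (-8,-8) -> (-2,-18.392) [heading=300, draw]
  REPEAT 3 [
    -- iteration 1/3 --
    LT 150: heading 300 -> 90
    FD 14: (-2,-18.392) -> (-2,-4.392) [heading=90, draw]
    LT 30: heading 90 -> 120
    -- iteration 2/3 --
    LT 150: heading 120 -> 270
    FD 14: (-2,-4.392) -> (-2,-18.392) [heading=270, draw]
    LT 30: heading 270 -> 300
    -- iteration 3/3 --
    LT 150: heading 300 -> 90
    FD 14: (-2,-18.392) -> (-2,-4.392) [heading=90, draw]
    LT 30: heading 90 -> 120
  ]
  -- iteration 2/3 --
  FD 18: (-2,-4.392) -> (-11,11.196) [heading=120, draw]
  LT 30: heading 120 -> 150
  FD 12: (-11,11.196) -> (-21.392,17.196) [heading=150, draw]
  REPEAT 3 [
    -- iteration 1/3 --
    LT 150: heading 150 -> 300
    FD 14: (-21.392,17.196) -> (-14.392,5.072) [heading=300, draw]
    LT 30: heading 300 -> 330
    -- iteration 2/3 --
    LT 150: heading 330 -> 120
    FD 14: (-14.392,5.072) -> (-21.392,17.196) [heading=120, draw]
    LT 30: heading 120 -> 150
    -- iteration 3/3 --
    LT 150: heading 150 -> 300
    FD 14: (-21.392,17.196) -> (-14.392,5.072) [heading=300, draw]
    LT 30: heading 300 -> 330
  ]
  -- iteration 3/3 --
  FD 18: (-14.392,5.072) -> (1.196,-3.928) [heading=330, draw]
  LT 30: heading 330 -> 0
  FD 12: (1.196,-3.928) -> (13.196,-3.928) [heading=0, draw]
  REPEAT 3 [
    -- iteration 1/3 --
    LT 150: heading 0 -> 150
    FD 14: (13.196,-3.928) -> (1.072,3.072) [heading=150, draw]
    LT 30: heading 150 -> 180
    -- iteration 2/3 --
    LT 150: heading 180 -> 330
    FD 14: (1.072,3.072) -> (13.196,-3.928) [heading=330, draw]
    LT 30: heading 330 -> 0
    -- iteration 3/3 --
    LT 150: heading 0 -> 150
    FD 14: (13.196,-3.928) -> (1.072,3.072) [heading=150, draw]
    LT 30: heading 150 -> 180
  ]
]
Final: pos=(1.072,3.072), heading=180, 15 segment(s) drawn

Answer: 1.072 3.072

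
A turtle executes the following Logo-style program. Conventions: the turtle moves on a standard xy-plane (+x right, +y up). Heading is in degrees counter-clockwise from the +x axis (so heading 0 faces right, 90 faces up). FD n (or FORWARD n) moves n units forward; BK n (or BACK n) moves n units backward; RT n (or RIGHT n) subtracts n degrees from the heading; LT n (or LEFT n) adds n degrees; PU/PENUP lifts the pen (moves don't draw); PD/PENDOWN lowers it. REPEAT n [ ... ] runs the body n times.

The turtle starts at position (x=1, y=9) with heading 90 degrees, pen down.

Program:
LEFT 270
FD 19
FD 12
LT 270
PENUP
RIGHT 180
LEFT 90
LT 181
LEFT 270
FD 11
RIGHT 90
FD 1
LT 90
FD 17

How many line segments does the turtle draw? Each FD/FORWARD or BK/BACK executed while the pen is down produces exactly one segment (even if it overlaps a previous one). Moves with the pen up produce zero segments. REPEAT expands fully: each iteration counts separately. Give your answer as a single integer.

Executing turtle program step by step:
Start: pos=(1,9), heading=90, pen down
LT 270: heading 90 -> 0
FD 19: (1,9) -> (20,9) [heading=0, draw]
FD 12: (20,9) -> (32,9) [heading=0, draw]
LT 270: heading 0 -> 270
PU: pen up
RT 180: heading 270 -> 90
LT 90: heading 90 -> 180
LT 181: heading 180 -> 1
LT 270: heading 1 -> 271
FD 11: (32,9) -> (32.192,-1.998) [heading=271, move]
RT 90: heading 271 -> 181
FD 1: (32.192,-1.998) -> (31.192,-2.016) [heading=181, move]
LT 90: heading 181 -> 271
FD 17: (31.192,-2.016) -> (31.489,-19.013) [heading=271, move]
Final: pos=(31.489,-19.013), heading=271, 2 segment(s) drawn
Segments drawn: 2

Answer: 2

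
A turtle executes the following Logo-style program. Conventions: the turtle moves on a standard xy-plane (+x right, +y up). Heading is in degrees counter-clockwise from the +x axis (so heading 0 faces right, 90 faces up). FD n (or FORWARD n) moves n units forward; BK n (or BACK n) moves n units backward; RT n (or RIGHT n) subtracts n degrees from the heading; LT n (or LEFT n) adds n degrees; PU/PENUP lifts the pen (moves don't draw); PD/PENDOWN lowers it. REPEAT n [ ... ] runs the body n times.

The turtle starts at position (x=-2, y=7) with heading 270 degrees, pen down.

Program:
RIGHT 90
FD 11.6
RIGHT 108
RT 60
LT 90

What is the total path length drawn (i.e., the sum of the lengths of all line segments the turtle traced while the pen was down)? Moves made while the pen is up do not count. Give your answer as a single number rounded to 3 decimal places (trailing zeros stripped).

Answer: 11.6

Derivation:
Executing turtle program step by step:
Start: pos=(-2,7), heading=270, pen down
RT 90: heading 270 -> 180
FD 11.6: (-2,7) -> (-13.6,7) [heading=180, draw]
RT 108: heading 180 -> 72
RT 60: heading 72 -> 12
LT 90: heading 12 -> 102
Final: pos=(-13.6,7), heading=102, 1 segment(s) drawn

Segment lengths:
  seg 1: (-2,7) -> (-13.6,7), length = 11.6
Total = 11.6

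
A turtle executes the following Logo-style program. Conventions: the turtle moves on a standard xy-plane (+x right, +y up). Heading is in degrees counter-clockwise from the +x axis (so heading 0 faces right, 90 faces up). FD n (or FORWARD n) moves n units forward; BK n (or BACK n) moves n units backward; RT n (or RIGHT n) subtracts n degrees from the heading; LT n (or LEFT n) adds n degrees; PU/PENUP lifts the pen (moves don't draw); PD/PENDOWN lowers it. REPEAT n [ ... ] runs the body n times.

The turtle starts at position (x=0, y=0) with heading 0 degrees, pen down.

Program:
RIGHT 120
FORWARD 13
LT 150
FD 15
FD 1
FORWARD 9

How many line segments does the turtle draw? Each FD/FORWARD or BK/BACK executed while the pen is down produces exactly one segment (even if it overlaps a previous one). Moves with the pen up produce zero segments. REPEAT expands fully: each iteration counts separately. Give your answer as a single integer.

Answer: 4

Derivation:
Executing turtle program step by step:
Start: pos=(0,0), heading=0, pen down
RT 120: heading 0 -> 240
FD 13: (0,0) -> (-6.5,-11.258) [heading=240, draw]
LT 150: heading 240 -> 30
FD 15: (-6.5,-11.258) -> (6.49,-3.758) [heading=30, draw]
FD 1: (6.49,-3.758) -> (7.356,-3.258) [heading=30, draw]
FD 9: (7.356,-3.258) -> (15.151,1.242) [heading=30, draw]
Final: pos=(15.151,1.242), heading=30, 4 segment(s) drawn
Segments drawn: 4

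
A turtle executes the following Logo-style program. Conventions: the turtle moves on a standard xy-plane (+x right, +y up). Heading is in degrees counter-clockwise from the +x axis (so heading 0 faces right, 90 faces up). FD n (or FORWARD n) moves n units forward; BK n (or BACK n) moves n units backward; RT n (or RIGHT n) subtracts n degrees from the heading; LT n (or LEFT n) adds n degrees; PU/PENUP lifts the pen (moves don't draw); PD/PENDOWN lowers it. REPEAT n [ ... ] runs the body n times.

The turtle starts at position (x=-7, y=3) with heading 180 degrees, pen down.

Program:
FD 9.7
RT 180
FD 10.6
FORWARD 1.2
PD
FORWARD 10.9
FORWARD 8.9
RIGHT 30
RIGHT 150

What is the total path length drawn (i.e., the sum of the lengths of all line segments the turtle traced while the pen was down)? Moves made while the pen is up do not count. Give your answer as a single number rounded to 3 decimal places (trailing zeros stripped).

Answer: 41.3

Derivation:
Executing turtle program step by step:
Start: pos=(-7,3), heading=180, pen down
FD 9.7: (-7,3) -> (-16.7,3) [heading=180, draw]
RT 180: heading 180 -> 0
FD 10.6: (-16.7,3) -> (-6.1,3) [heading=0, draw]
FD 1.2: (-6.1,3) -> (-4.9,3) [heading=0, draw]
PD: pen down
FD 10.9: (-4.9,3) -> (6,3) [heading=0, draw]
FD 8.9: (6,3) -> (14.9,3) [heading=0, draw]
RT 30: heading 0 -> 330
RT 150: heading 330 -> 180
Final: pos=(14.9,3), heading=180, 5 segment(s) drawn

Segment lengths:
  seg 1: (-7,3) -> (-16.7,3), length = 9.7
  seg 2: (-16.7,3) -> (-6.1,3), length = 10.6
  seg 3: (-6.1,3) -> (-4.9,3), length = 1.2
  seg 4: (-4.9,3) -> (6,3), length = 10.9
  seg 5: (6,3) -> (14.9,3), length = 8.9
Total = 41.3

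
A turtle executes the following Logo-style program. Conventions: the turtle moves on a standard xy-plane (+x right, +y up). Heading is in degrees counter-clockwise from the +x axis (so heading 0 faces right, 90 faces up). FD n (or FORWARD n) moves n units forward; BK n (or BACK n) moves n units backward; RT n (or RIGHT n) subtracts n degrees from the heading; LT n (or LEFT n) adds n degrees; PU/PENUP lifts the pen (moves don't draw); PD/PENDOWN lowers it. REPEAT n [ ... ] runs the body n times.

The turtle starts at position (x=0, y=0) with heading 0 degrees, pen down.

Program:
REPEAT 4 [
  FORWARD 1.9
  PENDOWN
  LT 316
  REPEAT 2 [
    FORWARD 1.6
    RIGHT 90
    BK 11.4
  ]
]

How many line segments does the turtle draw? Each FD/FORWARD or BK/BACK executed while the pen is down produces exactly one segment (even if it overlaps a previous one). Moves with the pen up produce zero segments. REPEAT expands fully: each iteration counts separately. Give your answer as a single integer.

Executing turtle program step by step:
Start: pos=(0,0), heading=0, pen down
REPEAT 4 [
  -- iteration 1/4 --
  FD 1.9: (0,0) -> (1.9,0) [heading=0, draw]
  PD: pen down
  LT 316: heading 0 -> 316
  REPEAT 2 [
    -- iteration 1/2 --
    FD 1.6: (1.9,0) -> (3.051,-1.111) [heading=316, draw]
    RT 90: heading 316 -> 226
    BK 11.4: (3.051,-1.111) -> (10.97,7.089) [heading=226, draw]
    -- iteration 2/2 --
    FD 1.6: (10.97,7.089) -> (9.859,5.938) [heading=226, draw]
    RT 90: heading 226 -> 136
    BK 11.4: (9.859,5.938) -> (18.059,-1.981) [heading=136, draw]
  ]
  -- iteration 2/4 --
  FD 1.9: (18.059,-1.981) -> (16.692,-0.661) [heading=136, draw]
  PD: pen down
  LT 316: heading 136 -> 92
  REPEAT 2 [
    -- iteration 1/2 --
    FD 1.6: (16.692,-0.661) -> (16.636,0.938) [heading=92, draw]
    RT 90: heading 92 -> 2
    BK 11.4: (16.636,0.938) -> (5.243,0.54) [heading=2, draw]
    -- iteration 2/2 --
    FD 1.6: (5.243,0.54) -> (6.842,0.596) [heading=2, draw]
    RT 90: heading 2 -> 272
    BK 11.4: (6.842,0.596) -> (6.445,11.989) [heading=272, draw]
  ]
  -- iteration 3/4 --
  FD 1.9: (6.445,11.989) -> (6.511,10.09) [heading=272, draw]
  PD: pen down
  LT 316: heading 272 -> 228
  REPEAT 2 [
    -- iteration 1/2 --
    FD 1.6: (6.511,10.09) -> (5.44,8.901) [heading=228, draw]
    RT 90: heading 228 -> 138
    BK 11.4: (5.44,8.901) -> (13.912,1.273) [heading=138, draw]
    -- iteration 2/2 --
    FD 1.6: (13.912,1.273) -> (12.723,2.344) [heading=138, draw]
    RT 90: heading 138 -> 48
    BK 11.4: (12.723,2.344) -> (5.095,-6.128) [heading=48, draw]
  ]
  -- iteration 4/4 --
  FD 1.9: (5.095,-6.128) -> (6.366,-4.716) [heading=48, draw]
  PD: pen down
  LT 316: heading 48 -> 4
  REPEAT 2 [
    -- iteration 1/2 --
    FD 1.6: (6.366,-4.716) -> (7.962,-4.605) [heading=4, draw]
    RT 90: heading 4 -> 274
    BK 11.4: (7.962,-4.605) -> (7.167,6.767) [heading=274, draw]
    -- iteration 2/2 --
    FD 1.6: (7.167,6.767) -> (7.279,5.171) [heading=274, draw]
    RT 90: heading 274 -> 184
    BK 11.4: (7.279,5.171) -> (18.651,5.967) [heading=184, draw]
  ]
]
Final: pos=(18.651,5.967), heading=184, 20 segment(s) drawn
Segments drawn: 20

Answer: 20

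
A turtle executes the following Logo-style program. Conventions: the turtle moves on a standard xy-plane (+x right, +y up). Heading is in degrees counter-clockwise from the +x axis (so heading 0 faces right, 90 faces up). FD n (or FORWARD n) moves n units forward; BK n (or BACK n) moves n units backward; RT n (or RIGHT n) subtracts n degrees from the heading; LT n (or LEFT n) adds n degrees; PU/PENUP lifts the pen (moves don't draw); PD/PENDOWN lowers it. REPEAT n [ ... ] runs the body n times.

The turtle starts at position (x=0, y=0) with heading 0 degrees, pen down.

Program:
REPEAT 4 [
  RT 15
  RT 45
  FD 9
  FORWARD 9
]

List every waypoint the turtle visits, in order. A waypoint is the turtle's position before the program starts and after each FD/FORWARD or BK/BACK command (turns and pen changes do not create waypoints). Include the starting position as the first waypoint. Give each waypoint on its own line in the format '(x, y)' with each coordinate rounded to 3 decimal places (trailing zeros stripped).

Answer: (0, 0)
(4.5, -7.794)
(9, -15.588)
(4.5, -23.383)
(0, -31.177)
(-9, -31.177)
(-18, -31.177)
(-22.5, -23.383)
(-27, -15.588)

Derivation:
Executing turtle program step by step:
Start: pos=(0,0), heading=0, pen down
REPEAT 4 [
  -- iteration 1/4 --
  RT 15: heading 0 -> 345
  RT 45: heading 345 -> 300
  FD 9: (0,0) -> (4.5,-7.794) [heading=300, draw]
  FD 9: (4.5,-7.794) -> (9,-15.588) [heading=300, draw]
  -- iteration 2/4 --
  RT 15: heading 300 -> 285
  RT 45: heading 285 -> 240
  FD 9: (9,-15.588) -> (4.5,-23.383) [heading=240, draw]
  FD 9: (4.5,-23.383) -> (0,-31.177) [heading=240, draw]
  -- iteration 3/4 --
  RT 15: heading 240 -> 225
  RT 45: heading 225 -> 180
  FD 9: (0,-31.177) -> (-9,-31.177) [heading=180, draw]
  FD 9: (-9,-31.177) -> (-18,-31.177) [heading=180, draw]
  -- iteration 4/4 --
  RT 15: heading 180 -> 165
  RT 45: heading 165 -> 120
  FD 9: (-18,-31.177) -> (-22.5,-23.383) [heading=120, draw]
  FD 9: (-22.5,-23.383) -> (-27,-15.588) [heading=120, draw]
]
Final: pos=(-27,-15.588), heading=120, 8 segment(s) drawn
Waypoints (9 total):
(0, 0)
(4.5, -7.794)
(9, -15.588)
(4.5, -23.383)
(0, -31.177)
(-9, -31.177)
(-18, -31.177)
(-22.5, -23.383)
(-27, -15.588)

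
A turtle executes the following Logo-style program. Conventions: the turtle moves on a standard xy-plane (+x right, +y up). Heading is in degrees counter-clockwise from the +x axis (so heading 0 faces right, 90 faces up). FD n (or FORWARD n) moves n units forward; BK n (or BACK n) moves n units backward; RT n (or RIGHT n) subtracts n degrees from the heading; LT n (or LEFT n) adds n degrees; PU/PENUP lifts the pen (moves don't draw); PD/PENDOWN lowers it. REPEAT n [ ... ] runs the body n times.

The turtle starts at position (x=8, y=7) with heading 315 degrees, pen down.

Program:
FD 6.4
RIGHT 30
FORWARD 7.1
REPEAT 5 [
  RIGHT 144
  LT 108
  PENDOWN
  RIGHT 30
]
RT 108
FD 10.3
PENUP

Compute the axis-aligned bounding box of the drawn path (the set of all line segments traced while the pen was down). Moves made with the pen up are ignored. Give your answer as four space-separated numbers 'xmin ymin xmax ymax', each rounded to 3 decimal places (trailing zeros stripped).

Executing turtle program step by step:
Start: pos=(8,7), heading=315, pen down
FD 6.4: (8,7) -> (12.525,2.475) [heading=315, draw]
RT 30: heading 315 -> 285
FD 7.1: (12.525,2.475) -> (14.363,-4.384) [heading=285, draw]
REPEAT 5 [
  -- iteration 1/5 --
  RT 144: heading 285 -> 141
  LT 108: heading 141 -> 249
  PD: pen down
  RT 30: heading 249 -> 219
  -- iteration 2/5 --
  RT 144: heading 219 -> 75
  LT 108: heading 75 -> 183
  PD: pen down
  RT 30: heading 183 -> 153
  -- iteration 3/5 --
  RT 144: heading 153 -> 9
  LT 108: heading 9 -> 117
  PD: pen down
  RT 30: heading 117 -> 87
  -- iteration 4/5 --
  RT 144: heading 87 -> 303
  LT 108: heading 303 -> 51
  PD: pen down
  RT 30: heading 51 -> 21
  -- iteration 5/5 --
  RT 144: heading 21 -> 237
  LT 108: heading 237 -> 345
  PD: pen down
  RT 30: heading 345 -> 315
]
RT 108: heading 315 -> 207
FD 10.3: (14.363,-4.384) -> (5.186,-9.06) [heading=207, draw]
PU: pen up
Final: pos=(5.186,-9.06), heading=207, 3 segment(s) drawn

Segment endpoints: x in {5.186, 8, 12.525, 14.363}, y in {-9.06, -4.384, 2.475, 7}
xmin=5.186, ymin=-9.06, xmax=14.363, ymax=7

Answer: 5.186 -9.06 14.363 7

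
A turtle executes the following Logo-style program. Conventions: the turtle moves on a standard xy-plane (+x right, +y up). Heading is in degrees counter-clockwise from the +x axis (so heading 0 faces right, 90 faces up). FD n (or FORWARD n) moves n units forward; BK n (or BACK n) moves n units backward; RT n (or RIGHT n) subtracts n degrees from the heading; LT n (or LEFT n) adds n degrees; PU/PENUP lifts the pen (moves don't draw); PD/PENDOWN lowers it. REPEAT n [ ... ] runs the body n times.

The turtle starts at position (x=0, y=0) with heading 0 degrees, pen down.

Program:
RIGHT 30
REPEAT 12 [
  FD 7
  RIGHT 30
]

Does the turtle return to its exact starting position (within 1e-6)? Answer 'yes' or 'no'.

Executing turtle program step by step:
Start: pos=(0,0), heading=0, pen down
RT 30: heading 0 -> 330
REPEAT 12 [
  -- iteration 1/12 --
  FD 7: (0,0) -> (6.062,-3.5) [heading=330, draw]
  RT 30: heading 330 -> 300
  -- iteration 2/12 --
  FD 7: (6.062,-3.5) -> (9.562,-9.562) [heading=300, draw]
  RT 30: heading 300 -> 270
  -- iteration 3/12 --
  FD 7: (9.562,-9.562) -> (9.562,-16.562) [heading=270, draw]
  RT 30: heading 270 -> 240
  -- iteration 4/12 --
  FD 7: (9.562,-16.562) -> (6.062,-22.624) [heading=240, draw]
  RT 30: heading 240 -> 210
  -- iteration 5/12 --
  FD 7: (6.062,-22.624) -> (0,-26.124) [heading=210, draw]
  RT 30: heading 210 -> 180
  -- iteration 6/12 --
  FD 7: (0,-26.124) -> (-7,-26.124) [heading=180, draw]
  RT 30: heading 180 -> 150
  -- iteration 7/12 --
  FD 7: (-7,-26.124) -> (-13.062,-22.624) [heading=150, draw]
  RT 30: heading 150 -> 120
  -- iteration 8/12 --
  FD 7: (-13.062,-22.624) -> (-16.562,-16.562) [heading=120, draw]
  RT 30: heading 120 -> 90
  -- iteration 9/12 --
  FD 7: (-16.562,-16.562) -> (-16.562,-9.562) [heading=90, draw]
  RT 30: heading 90 -> 60
  -- iteration 10/12 --
  FD 7: (-16.562,-9.562) -> (-13.062,-3.5) [heading=60, draw]
  RT 30: heading 60 -> 30
  -- iteration 11/12 --
  FD 7: (-13.062,-3.5) -> (-7,0) [heading=30, draw]
  RT 30: heading 30 -> 0
  -- iteration 12/12 --
  FD 7: (-7,0) -> (0,0) [heading=0, draw]
  RT 30: heading 0 -> 330
]
Final: pos=(0,0), heading=330, 12 segment(s) drawn

Start position: (0, 0)
Final position: (0, 0)
Distance = 0; < 1e-6 -> CLOSED

Answer: yes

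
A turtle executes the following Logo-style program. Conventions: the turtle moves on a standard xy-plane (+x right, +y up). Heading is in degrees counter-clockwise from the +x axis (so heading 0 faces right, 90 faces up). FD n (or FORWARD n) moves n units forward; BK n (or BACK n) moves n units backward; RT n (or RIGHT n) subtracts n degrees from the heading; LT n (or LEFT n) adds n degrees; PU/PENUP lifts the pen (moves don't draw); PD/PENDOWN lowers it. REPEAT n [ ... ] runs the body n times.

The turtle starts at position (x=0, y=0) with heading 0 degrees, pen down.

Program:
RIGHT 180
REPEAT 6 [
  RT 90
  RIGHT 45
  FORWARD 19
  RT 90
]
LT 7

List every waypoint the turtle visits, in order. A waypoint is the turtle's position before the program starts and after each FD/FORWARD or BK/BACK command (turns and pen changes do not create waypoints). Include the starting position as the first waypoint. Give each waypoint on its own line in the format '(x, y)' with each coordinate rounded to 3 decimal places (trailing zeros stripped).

Answer: (0, 0)
(13.435, 13.435)
(-5.565, 13.435)
(7.87, 0)
(7.87, 19)
(-5.565, 5.565)
(13.435, 5.565)

Derivation:
Executing turtle program step by step:
Start: pos=(0,0), heading=0, pen down
RT 180: heading 0 -> 180
REPEAT 6 [
  -- iteration 1/6 --
  RT 90: heading 180 -> 90
  RT 45: heading 90 -> 45
  FD 19: (0,0) -> (13.435,13.435) [heading=45, draw]
  RT 90: heading 45 -> 315
  -- iteration 2/6 --
  RT 90: heading 315 -> 225
  RT 45: heading 225 -> 180
  FD 19: (13.435,13.435) -> (-5.565,13.435) [heading=180, draw]
  RT 90: heading 180 -> 90
  -- iteration 3/6 --
  RT 90: heading 90 -> 0
  RT 45: heading 0 -> 315
  FD 19: (-5.565,13.435) -> (7.87,0) [heading=315, draw]
  RT 90: heading 315 -> 225
  -- iteration 4/6 --
  RT 90: heading 225 -> 135
  RT 45: heading 135 -> 90
  FD 19: (7.87,0) -> (7.87,19) [heading=90, draw]
  RT 90: heading 90 -> 0
  -- iteration 5/6 --
  RT 90: heading 0 -> 270
  RT 45: heading 270 -> 225
  FD 19: (7.87,19) -> (-5.565,5.565) [heading=225, draw]
  RT 90: heading 225 -> 135
  -- iteration 6/6 --
  RT 90: heading 135 -> 45
  RT 45: heading 45 -> 0
  FD 19: (-5.565,5.565) -> (13.435,5.565) [heading=0, draw]
  RT 90: heading 0 -> 270
]
LT 7: heading 270 -> 277
Final: pos=(13.435,5.565), heading=277, 6 segment(s) drawn
Waypoints (7 total):
(0, 0)
(13.435, 13.435)
(-5.565, 13.435)
(7.87, 0)
(7.87, 19)
(-5.565, 5.565)
(13.435, 5.565)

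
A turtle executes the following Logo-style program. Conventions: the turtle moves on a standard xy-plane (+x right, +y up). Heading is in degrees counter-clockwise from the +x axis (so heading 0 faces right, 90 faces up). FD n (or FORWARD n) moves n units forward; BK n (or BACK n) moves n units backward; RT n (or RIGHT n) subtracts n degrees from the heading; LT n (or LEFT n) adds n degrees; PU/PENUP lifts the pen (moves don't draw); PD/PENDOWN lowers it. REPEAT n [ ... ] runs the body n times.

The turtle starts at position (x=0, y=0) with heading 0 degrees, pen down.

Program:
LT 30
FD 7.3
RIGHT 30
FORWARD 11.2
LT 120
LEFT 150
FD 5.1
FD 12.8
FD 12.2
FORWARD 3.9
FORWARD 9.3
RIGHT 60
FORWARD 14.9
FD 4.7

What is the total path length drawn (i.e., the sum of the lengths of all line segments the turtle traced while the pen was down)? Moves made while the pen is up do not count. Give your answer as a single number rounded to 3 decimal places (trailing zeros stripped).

Executing turtle program step by step:
Start: pos=(0,0), heading=0, pen down
LT 30: heading 0 -> 30
FD 7.3: (0,0) -> (6.322,3.65) [heading=30, draw]
RT 30: heading 30 -> 0
FD 11.2: (6.322,3.65) -> (17.522,3.65) [heading=0, draw]
LT 120: heading 0 -> 120
LT 150: heading 120 -> 270
FD 5.1: (17.522,3.65) -> (17.522,-1.45) [heading=270, draw]
FD 12.8: (17.522,-1.45) -> (17.522,-14.25) [heading=270, draw]
FD 12.2: (17.522,-14.25) -> (17.522,-26.45) [heading=270, draw]
FD 3.9: (17.522,-26.45) -> (17.522,-30.35) [heading=270, draw]
FD 9.3: (17.522,-30.35) -> (17.522,-39.65) [heading=270, draw]
RT 60: heading 270 -> 210
FD 14.9: (17.522,-39.65) -> (4.618,-47.1) [heading=210, draw]
FD 4.7: (4.618,-47.1) -> (0.548,-49.45) [heading=210, draw]
Final: pos=(0.548,-49.45), heading=210, 9 segment(s) drawn

Segment lengths:
  seg 1: (0,0) -> (6.322,3.65), length = 7.3
  seg 2: (6.322,3.65) -> (17.522,3.65), length = 11.2
  seg 3: (17.522,3.65) -> (17.522,-1.45), length = 5.1
  seg 4: (17.522,-1.45) -> (17.522,-14.25), length = 12.8
  seg 5: (17.522,-14.25) -> (17.522,-26.45), length = 12.2
  seg 6: (17.522,-26.45) -> (17.522,-30.35), length = 3.9
  seg 7: (17.522,-30.35) -> (17.522,-39.65), length = 9.3
  seg 8: (17.522,-39.65) -> (4.618,-47.1), length = 14.9
  seg 9: (4.618,-47.1) -> (0.548,-49.45), length = 4.7
Total = 81.4

Answer: 81.4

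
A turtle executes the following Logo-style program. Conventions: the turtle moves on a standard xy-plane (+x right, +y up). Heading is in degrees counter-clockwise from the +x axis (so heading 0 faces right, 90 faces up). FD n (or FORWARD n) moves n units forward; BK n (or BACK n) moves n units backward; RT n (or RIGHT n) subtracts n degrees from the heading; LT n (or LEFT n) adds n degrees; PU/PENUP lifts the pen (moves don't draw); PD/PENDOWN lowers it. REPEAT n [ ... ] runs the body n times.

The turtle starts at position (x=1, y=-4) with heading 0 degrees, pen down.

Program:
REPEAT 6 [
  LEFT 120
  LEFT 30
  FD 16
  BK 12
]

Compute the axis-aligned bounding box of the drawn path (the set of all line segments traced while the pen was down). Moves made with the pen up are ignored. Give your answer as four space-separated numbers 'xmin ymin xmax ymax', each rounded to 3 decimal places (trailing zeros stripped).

Executing turtle program step by step:
Start: pos=(1,-4), heading=0, pen down
REPEAT 6 [
  -- iteration 1/6 --
  LT 120: heading 0 -> 120
  LT 30: heading 120 -> 150
  FD 16: (1,-4) -> (-12.856,4) [heading=150, draw]
  BK 12: (-12.856,4) -> (-2.464,-2) [heading=150, draw]
  -- iteration 2/6 --
  LT 120: heading 150 -> 270
  LT 30: heading 270 -> 300
  FD 16: (-2.464,-2) -> (5.536,-15.856) [heading=300, draw]
  BK 12: (5.536,-15.856) -> (-0.464,-5.464) [heading=300, draw]
  -- iteration 3/6 --
  LT 120: heading 300 -> 60
  LT 30: heading 60 -> 90
  FD 16: (-0.464,-5.464) -> (-0.464,10.536) [heading=90, draw]
  BK 12: (-0.464,10.536) -> (-0.464,-1.464) [heading=90, draw]
  -- iteration 4/6 --
  LT 120: heading 90 -> 210
  LT 30: heading 210 -> 240
  FD 16: (-0.464,-1.464) -> (-8.464,-15.321) [heading=240, draw]
  BK 12: (-8.464,-15.321) -> (-2.464,-4.928) [heading=240, draw]
  -- iteration 5/6 --
  LT 120: heading 240 -> 0
  LT 30: heading 0 -> 30
  FD 16: (-2.464,-4.928) -> (11.392,3.072) [heading=30, draw]
  BK 12: (11.392,3.072) -> (1,-2.928) [heading=30, draw]
  -- iteration 6/6 --
  LT 120: heading 30 -> 150
  LT 30: heading 150 -> 180
  FD 16: (1,-2.928) -> (-15,-2.928) [heading=180, draw]
  BK 12: (-15,-2.928) -> (-3,-2.928) [heading=180, draw]
]
Final: pos=(-3,-2.928), heading=180, 12 segment(s) drawn

Segment endpoints: x in {-15, -12.856, -8.464, -3, -2.464, -2.464, -0.464, -0.464, -0.464, 1, 1, 5.536, 11.392}, y in {-15.856, -15.321, -5.464, -4.928, -4, -2.928, -2.928, -2.928, -2, -1.464, 3.072, 4, 10.536}
xmin=-15, ymin=-15.856, xmax=11.392, ymax=10.536

Answer: -15 -15.856 11.392 10.536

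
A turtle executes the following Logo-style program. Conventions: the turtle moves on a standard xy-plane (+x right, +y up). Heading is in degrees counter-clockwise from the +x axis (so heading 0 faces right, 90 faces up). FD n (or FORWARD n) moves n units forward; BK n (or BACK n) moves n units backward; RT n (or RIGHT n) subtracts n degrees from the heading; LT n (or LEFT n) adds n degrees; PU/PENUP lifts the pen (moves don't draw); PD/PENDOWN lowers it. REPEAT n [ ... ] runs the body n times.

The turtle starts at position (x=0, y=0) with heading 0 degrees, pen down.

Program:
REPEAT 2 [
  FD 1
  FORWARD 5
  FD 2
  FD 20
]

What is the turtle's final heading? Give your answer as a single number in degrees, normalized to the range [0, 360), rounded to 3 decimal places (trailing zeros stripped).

Answer: 0

Derivation:
Executing turtle program step by step:
Start: pos=(0,0), heading=0, pen down
REPEAT 2 [
  -- iteration 1/2 --
  FD 1: (0,0) -> (1,0) [heading=0, draw]
  FD 5: (1,0) -> (6,0) [heading=0, draw]
  FD 2: (6,0) -> (8,0) [heading=0, draw]
  FD 20: (8,0) -> (28,0) [heading=0, draw]
  -- iteration 2/2 --
  FD 1: (28,0) -> (29,0) [heading=0, draw]
  FD 5: (29,0) -> (34,0) [heading=0, draw]
  FD 2: (34,0) -> (36,0) [heading=0, draw]
  FD 20: (36,0) -> (56,0) [heading=0, draw]
]
Final: pos=(56,0), heading=0, 8 segment(s) drawn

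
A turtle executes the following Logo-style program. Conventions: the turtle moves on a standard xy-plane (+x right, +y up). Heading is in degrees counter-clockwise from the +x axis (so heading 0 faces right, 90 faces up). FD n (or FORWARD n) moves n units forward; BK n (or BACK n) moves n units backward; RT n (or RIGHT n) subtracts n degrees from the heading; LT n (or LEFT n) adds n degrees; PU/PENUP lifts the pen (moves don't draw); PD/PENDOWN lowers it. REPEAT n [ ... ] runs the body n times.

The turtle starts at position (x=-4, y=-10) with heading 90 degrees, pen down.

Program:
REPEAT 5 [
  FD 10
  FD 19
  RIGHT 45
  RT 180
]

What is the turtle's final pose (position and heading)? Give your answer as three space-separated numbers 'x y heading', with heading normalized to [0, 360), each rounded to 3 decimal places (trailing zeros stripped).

Executing turtle program step by step:
Start: pos=(-4,-10), heading=90, pen down
REPEAT 5 [
  -- iteration 1/5 --
  FD 10: (-4,-10) -> (-4,0) [heading=90, draw]
  FD 19: (-4,0) -> (-4,19) [heading=90, draw]
  RT 45: heading 90 -> 45
  RT 180: heading 45 -> 225
  -- iteration 2/5 --
  FD 10: (-4,19) -> (-11.071,11.929) [heading=225, draw]
  FD 19: (-11.071,11.929) -> (-24.506,-1.506) [heading=225, draw]
  RT 45: heading 225 -> 180
  RT 180: heading 180 -> 0
  -- iteration 3/5 --
  FD 10: (-24.506,-1.506) -> (-14.506,-1.506) [heading=0, draw]
  FD 19: (-14.506,-1.506) -> (4.494,-1.506) [heading=0, draw]
  RT 45: heading 0 -> 315
  RT 180: heading 315 -> 135
  -- iteration 4/5 --
  FD 10: (4.494,-1.506) -> (-2.577,5.565) [heading=135, draw]
  FD 19: (-2.577,5.565) -> (-16.012,19) [heading=135, draw]
  RT 45: heading 135 -> 90
  RT 180: heading 90 -> 270
  -- iteration 5/5 --
  FD 10: (-16.012,19) -> (-16.012,9) [heading=270, draw]
  FD 19: (-16.012,9) -> (-16.012,-10) [heading=270, draw]
  RT 45: heading 270 -> 225
  RT 180: heading 225 -> 45
]
Final: pos=(-16.012,-10), heading=45, 10 segment(s) drawn

Answer: -16.012 -10 45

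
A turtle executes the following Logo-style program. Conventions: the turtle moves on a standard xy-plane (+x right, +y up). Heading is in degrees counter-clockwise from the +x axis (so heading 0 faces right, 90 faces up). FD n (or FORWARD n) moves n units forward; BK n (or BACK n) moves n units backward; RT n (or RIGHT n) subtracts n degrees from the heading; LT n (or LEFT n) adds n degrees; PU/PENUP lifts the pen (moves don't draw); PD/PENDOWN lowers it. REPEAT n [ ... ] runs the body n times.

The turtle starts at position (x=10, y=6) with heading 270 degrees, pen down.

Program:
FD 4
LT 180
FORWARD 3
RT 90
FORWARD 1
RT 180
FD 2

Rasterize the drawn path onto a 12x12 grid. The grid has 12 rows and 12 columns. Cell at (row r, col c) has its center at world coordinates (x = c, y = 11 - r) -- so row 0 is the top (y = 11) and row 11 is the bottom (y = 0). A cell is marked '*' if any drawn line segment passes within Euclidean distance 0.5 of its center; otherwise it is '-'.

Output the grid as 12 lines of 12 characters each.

Answer: ------------
------------
------------
------------
------------
----------*-
---------***
----------*-
----------*-
----------*-
------------
------------

Derivation:
Segment 0: (10,6) -> (10,2)
Segment 1: (10,2) -> (10,5)
Segment 2: (10,5) -> (11,5)
Segment 3: (11,5) -> (9,5)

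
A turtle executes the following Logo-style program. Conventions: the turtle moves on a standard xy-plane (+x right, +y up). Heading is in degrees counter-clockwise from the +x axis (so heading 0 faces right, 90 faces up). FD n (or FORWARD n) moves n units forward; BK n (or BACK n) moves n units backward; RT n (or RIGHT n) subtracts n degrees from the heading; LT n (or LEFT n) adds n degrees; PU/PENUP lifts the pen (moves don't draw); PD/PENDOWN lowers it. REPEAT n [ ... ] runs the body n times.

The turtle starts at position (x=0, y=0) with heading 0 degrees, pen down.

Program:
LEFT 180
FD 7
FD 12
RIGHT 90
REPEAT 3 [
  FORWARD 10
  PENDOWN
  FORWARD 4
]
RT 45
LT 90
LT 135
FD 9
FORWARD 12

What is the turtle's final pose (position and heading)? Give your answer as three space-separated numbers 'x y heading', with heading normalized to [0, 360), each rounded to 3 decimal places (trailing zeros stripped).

Answer: -19 21 270

Derivation:
Executing turtle program step by step:
Start: pos=(0,0), heading=0, pen down
LT 180: heading 0 -> 180
FD 7: (0,0) -> (-7,0) [heading=180, draw]
FD 12: (-7,0) -> (-19,0) [heading=180, draw]
RT 90: heading 180 -> 90
REPEAT 3 [
  -- iteration 1/3 --
  FD 10: (-19,0) -> (-19,10) [heading=90, draw]
  PD: pen down
  FD 4: (-19,10) -> (-19,14) [heading=90, draw]
  -- iteration 2/3 --
  FD 10: (-19,14) -> (-19,24) [heading=90, draw]
  PD: pen down
  FD 4: (-19,24) -> (-19,28) [heading=90, draw]
  -- iteration 3/3 --
  FD 10: (-19,28) -> (-19,38) [heading=90, draw]
  PD: pen down
  FD 4: (-19,38) -> (-19,42) [heading=90, draw]
]
RT 45: heading 90 -> 45
LT 90: heading 45 -> 135
LT 135: heading 135 -> 270
FD 9: (-19,42) -> (-19,33) [heading=270, draw]
FD 12: (-19,33) -> (-19,21) [heading=270, draw]
Final: pos=(-19,21), heading=270, 10 segment(s) drawn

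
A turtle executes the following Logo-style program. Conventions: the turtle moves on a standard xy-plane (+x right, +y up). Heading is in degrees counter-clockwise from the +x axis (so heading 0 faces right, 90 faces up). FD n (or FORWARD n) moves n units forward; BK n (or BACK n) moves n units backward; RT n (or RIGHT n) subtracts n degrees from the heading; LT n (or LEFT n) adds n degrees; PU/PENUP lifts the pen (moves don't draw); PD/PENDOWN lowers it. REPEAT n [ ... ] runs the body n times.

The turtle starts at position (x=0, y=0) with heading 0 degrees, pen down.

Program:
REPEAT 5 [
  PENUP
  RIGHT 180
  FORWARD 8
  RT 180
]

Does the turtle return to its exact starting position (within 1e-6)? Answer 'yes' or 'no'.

Executing turtle program step by step:
Start: pos=(0,0), heading=0, pen down
REPEAT 5 [
  -- iteration 1/5 --
  PU: pen up
  RT 180: heading 0 -> 180
  FD 8: (0,0) -> (-8,0) [heading=180, move]
  RT 180: heading 180 -> 0
  -- iteration 2/5 --
  PU: pen up
  RT 180: heading 0 -> 180
  FD 8: (-8,0) -> (-16,0) [heading=180, move]
  RT 180: heading 180 -> 0
  -- iteration 3/5 --
  PU: pen up
  RT 180: heading 0 -> 180
  FD 8: (-16,0) -> (-24,0) [heading=180, move]
  RT 180: heading 180 -> 0
  -- iteration 4/5 --
  PU: pen up
  RT 180: heading 0 -> 180
  FD 8: (-24,0) -> (-32,0) [heading=180, move]
  RT 180: heading 180 -> 0
  -- iteration 5/5 --
  PU: pen up
  RT 180: heading 0 -> 180
  FD 8: (-32,0) -> (-40,0) [heading=180, move]
  RT 180: heading 180 -> 0
]
Final: pos=(-40,0), heading=0, 0 segment(s) drawn

Start position: (0, 0)
Final position: (-40, 0)
Distance = 40; >= 1e-6 -> NOT closed

Answer: no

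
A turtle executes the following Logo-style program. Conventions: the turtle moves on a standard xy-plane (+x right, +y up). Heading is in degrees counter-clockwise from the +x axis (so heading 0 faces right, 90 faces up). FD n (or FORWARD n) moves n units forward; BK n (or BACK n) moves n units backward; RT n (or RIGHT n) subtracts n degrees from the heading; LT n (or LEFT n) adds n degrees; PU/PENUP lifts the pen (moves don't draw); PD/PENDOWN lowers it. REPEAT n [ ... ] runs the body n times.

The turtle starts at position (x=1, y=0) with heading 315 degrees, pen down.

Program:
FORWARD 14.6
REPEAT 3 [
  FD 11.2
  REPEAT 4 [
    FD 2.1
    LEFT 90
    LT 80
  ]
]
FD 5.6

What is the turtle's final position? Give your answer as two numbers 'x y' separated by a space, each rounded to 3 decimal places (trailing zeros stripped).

Executing turtle program step by step:
Start: pos=(1,0), heading=315, pen down
FD 14.6: (1,0) -> (11.324,-10.324) [heading=315, draw]
REPEAT 3 [
  -- iteration 1/3 --
  FD 11.2: (11.324,-10.324) -> (19.243,-18.243) [heading=315, draw]
  REPEAT 4 [
    -- iteration 1/4 --
    FD 2.1: (19.243,-18.243) -> (20.728,-19.728) [heading=315, draw]
    LT 90: heading 315 -> 45
    LT 80: heading 45 -> 125
    -- iteration 2/4 --
    FD 2.1: (20.728,-19.728) -> (19.524,-18.008) [heading=125, draw]
    LT 90: heading 125 -> 215
    LT 80: heading 215 -> 295
    -- iteration 3/4 --
    FD 2.1: (19.524,-18.008) -> (20.411,-19.911) [heading=295, draw]
    LT 90: heading 295 -> 25
    LT 80: heading 25 -> 105
    -- iteration 4/4 --
    FD 2.1: (20.411,-19.911) -> (19.868,-17.883) [heading=105, draw]
    LT 90: heading 105 -> 195
    LT 80: heading 195 -> 275
  ]
  -- iteration 2/3 --
  FD 11.2: (19.868,-17.883) -> (20.844,-29.04) [heading=275, draw]
  REPEAT 4 [
    -- iteration 1/4 --
    FD 2.1: (20.844,-29.04) -> (21.027,-31.132) [heading=275, draw]
    LT 90: heading 275 -> 5
    LT 80: heading 5 -> 85
    -- iteration 2/4 --
    FD 2.1: (21.027,-31.132) -> (21.21,-29.04) [heading=85, draw]
    LT 90: heading 85 -> 175
    LT 80: heading 175 -> 255
    -- iteration 3/4 --
    FD 2.1: (21.21,-29.04) -> (20.666,-31.069) [heading=255, draw]
    LT 90: heading 255 -> 345
    LT 80: heading 345 -> 65
    -- iteration 4/4 --
    FD 2.1: (20.666,-31.069) -> (21.554,-29.165) [heading=65, draw]
    LT 90: heading 65 -> 155
    LT 80: heading 155 -> 235
  ]
  -- iteration 3/3 --
  FD 11.2: (21.554,-29.165) -> (15.13,-38.34) [heading=235, draw]
  REPEAT 4 [
    -- iteration 1/4 --
    FD 2.1: (15.13,-38.34) -> (13.925,-40.06) [heading=235, draw]
    LT 90: heading 235 -> 325
    LT 80: heading 325 -> 45
    -- iteration 2/4 --
    FD 2.1: (13.925,-40.06) -> (15.41,-38.575) [heading=45, draw]
    LT 90: heading 45 -> 135
    LT 80: heading 135 -> 215
    -- iteration 3/4 --
    FD 2.1: (15.41,-38.575) -> (13.69,-39.78) [heading=215, draw]
    LT 90: heading 215 -> 305
    LT 80: heading 305 -> 25
    -- iteration 4/4 --
    FD 2.1: (13.69,-39.78) -> (15.593,-38.892) [heading=25, draw]
    LT 90: heading 25 -> 115
    LT 80: heading 115 -> 195
  ]
]
FD 5.6: (15.593,-38.892) -> (10.184,-40.342) [heading=195, draw]
Final: pos=(10.184,-40.342), heading=195, 17 segment(s) drawn

Answer: 10.184 -40.342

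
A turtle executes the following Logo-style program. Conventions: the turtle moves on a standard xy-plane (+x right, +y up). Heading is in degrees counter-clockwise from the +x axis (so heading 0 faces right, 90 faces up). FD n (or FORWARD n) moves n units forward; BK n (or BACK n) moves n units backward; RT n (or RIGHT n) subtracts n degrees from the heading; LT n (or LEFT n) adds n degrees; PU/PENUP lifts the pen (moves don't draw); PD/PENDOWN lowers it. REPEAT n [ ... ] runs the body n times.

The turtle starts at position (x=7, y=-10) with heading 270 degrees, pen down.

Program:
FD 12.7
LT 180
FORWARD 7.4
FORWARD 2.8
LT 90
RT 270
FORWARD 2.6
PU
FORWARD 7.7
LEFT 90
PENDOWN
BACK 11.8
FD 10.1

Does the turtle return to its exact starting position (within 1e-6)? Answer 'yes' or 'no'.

Executing turtle program step by step:
Start: pos=(7,-10), heading=270, pen down
FD 12.7: (7,-10) -> (7,-22.7) [heading=270, draw]
LT 180: heading 270 -> 90
FD 7.4: (7,-22.7) -> (7,-15.3) [heading=90, draw]
FD 2.8: (7,-15.3) -> (7,-12.5) [heading=90, draw]
LT 90: heading 90 -> 180
RT 270: heading 180 -> 270
FD 2.6: (7,-12.5) -> (7,-15.1) [heading=270, draw]
PU: pen up
FD 7.7: (7,-15.1) -> (7,-22.8) [heading=270, move]
LT 90: heading 270 -> 0
PD: pen down
BK 11.8: (7,-22.8) -> (-4.8,-22.8) [heading=0, draw]
FD 10.1: (-4.8,-22.8) -> (5.3,-22.8) [heading=0, draw]
Final: pos=(5.3,-22.8), heading=0, 6 segment(s) drawn

Start position: (7, -10)
Final position: (5.3, -22.8)
Distance = 12.912; >= 1e-6 -> NOT closed

Answer: no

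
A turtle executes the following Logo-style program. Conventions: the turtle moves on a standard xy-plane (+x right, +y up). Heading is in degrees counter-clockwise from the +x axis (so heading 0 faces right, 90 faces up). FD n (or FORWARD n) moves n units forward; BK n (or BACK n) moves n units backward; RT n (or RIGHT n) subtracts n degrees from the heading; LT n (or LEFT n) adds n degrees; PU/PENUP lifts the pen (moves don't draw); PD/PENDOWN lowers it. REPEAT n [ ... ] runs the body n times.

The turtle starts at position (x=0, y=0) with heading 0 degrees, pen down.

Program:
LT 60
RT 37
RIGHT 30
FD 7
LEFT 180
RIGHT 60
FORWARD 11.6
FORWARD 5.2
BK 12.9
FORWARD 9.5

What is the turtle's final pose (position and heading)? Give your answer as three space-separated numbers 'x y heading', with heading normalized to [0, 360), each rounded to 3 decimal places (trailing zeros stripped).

Executing turtle program step by step:
Start: pos=(0,0), heading=0, pen down
LT 60: heading 0 -> 60
RT 37: heading 60 -> 23
RT 30: heading 23 -> 353
FD 7: (0,0) -> (6.948,-0.853) [heading=353, draw]
LT 180: heading 353 -> 173
RT 60: heading 173 -> 113
FD 11.6: (6.948,-0.853) -> (2.415,9.825) [heading=113, draw]
FD 5.2: (2.415,9.825) -> (0.384,14.611) [heading=113, draw]
BK 12.9: (0.384,14.611) -> (5.424,2.737) [heading=113, draw]
FD 9.5: (5.424,2.737) -> (1.712,11.482) [heading=113, draw]
Final: pos=(1.712,11.482), heading=113, 5 segment(s) drawn

Answer: 1.712 11.482 113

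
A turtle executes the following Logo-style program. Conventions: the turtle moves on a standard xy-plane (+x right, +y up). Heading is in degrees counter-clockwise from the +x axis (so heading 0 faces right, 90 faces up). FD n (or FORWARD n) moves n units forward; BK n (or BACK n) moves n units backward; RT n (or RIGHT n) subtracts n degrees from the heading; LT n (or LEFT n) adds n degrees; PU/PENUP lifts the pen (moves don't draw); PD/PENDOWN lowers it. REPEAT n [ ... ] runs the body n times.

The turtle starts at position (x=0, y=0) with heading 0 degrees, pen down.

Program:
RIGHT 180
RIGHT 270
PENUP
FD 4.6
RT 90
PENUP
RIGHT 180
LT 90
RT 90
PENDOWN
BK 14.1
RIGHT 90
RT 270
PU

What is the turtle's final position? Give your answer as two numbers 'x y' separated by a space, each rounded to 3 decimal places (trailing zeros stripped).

Answer: -14.1 -4.6

Derivation:
Executing turtle program step by step:
Start: pos=(0,0), heading=0, pen down
RT 180: heading 0 -> 180
RT 270: heading 180 -> 270
PU: pen up
FD 4.6: (0,0) -> (0,-4.6) [heading=270, move]
RT 90: heading 270 -> 180
PU: pen up
RT 180: heading 180 -> 0
LT 90: heading 0 -> 90
RT 90: heading 90 -> 0
PD: pen down
BK 14.1: (0,-4.6) -> (-14.1,-4.6) [heading=0, draw]
RT 90: heading 0 -> 270
RT 270: heading 270 -> 0
PU: pen up
Final: pos=(-14.1,-4.6), heading=0, 1 segment(s) drawn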